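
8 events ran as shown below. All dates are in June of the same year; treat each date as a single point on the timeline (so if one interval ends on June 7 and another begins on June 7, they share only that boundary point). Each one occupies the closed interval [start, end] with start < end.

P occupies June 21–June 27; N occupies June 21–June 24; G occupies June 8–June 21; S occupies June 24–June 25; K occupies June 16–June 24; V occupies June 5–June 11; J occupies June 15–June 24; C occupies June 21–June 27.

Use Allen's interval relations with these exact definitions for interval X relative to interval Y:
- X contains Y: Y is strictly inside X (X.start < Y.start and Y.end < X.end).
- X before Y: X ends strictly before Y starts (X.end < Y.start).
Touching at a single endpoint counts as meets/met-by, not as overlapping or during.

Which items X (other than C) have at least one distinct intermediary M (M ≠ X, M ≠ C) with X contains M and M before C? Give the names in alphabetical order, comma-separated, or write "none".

none

Target C = [June 21, June 27].
Intermediaries M with M before C: V.
Via V — items with X contains V: none.
Union: none.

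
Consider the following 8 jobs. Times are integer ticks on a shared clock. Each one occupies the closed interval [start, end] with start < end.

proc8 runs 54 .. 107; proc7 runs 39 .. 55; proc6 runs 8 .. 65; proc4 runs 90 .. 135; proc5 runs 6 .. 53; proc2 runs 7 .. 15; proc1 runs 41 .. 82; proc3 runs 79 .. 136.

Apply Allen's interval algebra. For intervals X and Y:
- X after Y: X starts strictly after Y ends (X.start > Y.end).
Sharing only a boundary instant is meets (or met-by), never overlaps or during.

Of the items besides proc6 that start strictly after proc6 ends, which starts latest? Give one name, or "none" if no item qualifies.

proc4

Target proc6 = [8, 65].
proc1 [41, 82] → overlapped-by → excluded.
proc2 [7, 15] → overlaps → excluded.
proc3 [79, 136] → after → candidate.
proc4 [90, 135] → after → candidate.
proc5 [6, 53] → overlaps → excluded.
proc7 [39, 55] → during → excluded.
proc8 [54, 107] → overlapped-by → excluded.
Among candidates, latest start is 90 → proc4.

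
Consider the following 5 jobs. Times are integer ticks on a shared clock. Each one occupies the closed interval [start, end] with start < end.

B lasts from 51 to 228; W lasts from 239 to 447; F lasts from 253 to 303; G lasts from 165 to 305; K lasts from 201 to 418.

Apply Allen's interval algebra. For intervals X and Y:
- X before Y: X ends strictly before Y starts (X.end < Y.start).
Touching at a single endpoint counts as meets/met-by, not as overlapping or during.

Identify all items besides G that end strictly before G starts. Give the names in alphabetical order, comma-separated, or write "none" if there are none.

none

Target G = [165, 305].
B [51, 228] → overlaps → no.
F [253, 303] → during → no.
K [201, 418] → overlapped-by → no.
W [239, 447] → overlapped-by → no.
Result: none.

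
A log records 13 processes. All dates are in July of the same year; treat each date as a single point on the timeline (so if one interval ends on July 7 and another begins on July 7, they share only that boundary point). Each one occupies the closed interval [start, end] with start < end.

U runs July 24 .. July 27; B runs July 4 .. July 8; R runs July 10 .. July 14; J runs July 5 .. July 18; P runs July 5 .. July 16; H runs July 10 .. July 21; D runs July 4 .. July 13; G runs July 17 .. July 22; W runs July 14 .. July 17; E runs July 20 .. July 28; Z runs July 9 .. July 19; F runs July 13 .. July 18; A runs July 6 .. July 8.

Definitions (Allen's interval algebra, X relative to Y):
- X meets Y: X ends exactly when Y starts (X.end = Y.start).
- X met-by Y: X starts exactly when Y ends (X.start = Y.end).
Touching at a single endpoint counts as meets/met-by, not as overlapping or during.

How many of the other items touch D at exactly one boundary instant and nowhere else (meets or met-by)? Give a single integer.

Target D = [July 4, July 13].
A [July 6, July 8] → during → no.
B [July 4, July 8] → starts → no.
E [July 20, July 28] → after → no.
F [July 13, July 18] → met-by → counts.
G [July 17, July 22] → after → no.
H [July 10, July 21] → overlapped-by → no.
J [July 5, July 18] → overlapped-by → no.
P [July 5, July 16] → overlapped-by → no.
R [July 10, July 14] → overlapped-by → no.
U [July 24, July 27] → after → no.
W [July 14, July 17] → after → no.
Z [July 9, July 19] → overlapped-by → no.
Total: 1.

1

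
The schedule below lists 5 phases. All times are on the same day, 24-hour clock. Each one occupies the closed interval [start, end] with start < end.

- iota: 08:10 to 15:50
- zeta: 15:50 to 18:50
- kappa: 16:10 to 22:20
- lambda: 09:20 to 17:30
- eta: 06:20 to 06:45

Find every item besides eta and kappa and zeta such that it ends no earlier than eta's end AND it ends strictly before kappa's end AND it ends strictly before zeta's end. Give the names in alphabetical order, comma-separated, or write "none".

Conditions: its end is no earlier than eta's end (X.end >= 06:45) AND its end is strictly before kappa's end (X.end < 22:20) AND its end is strictly before zeta's end (X.end < 18:50).
iota: end 15:50 >= 06:45? ✓; end 15:50 < 22:20? ✓; end 15:50 < 18:50? ✓ → yes.
lambda: end 17:30 >= 06:45? ✓; end 17:30 < 22:20? ✓; end 17:30 < 18:50? ✓ → yes.
Result: iota, lambda.

iota, lambda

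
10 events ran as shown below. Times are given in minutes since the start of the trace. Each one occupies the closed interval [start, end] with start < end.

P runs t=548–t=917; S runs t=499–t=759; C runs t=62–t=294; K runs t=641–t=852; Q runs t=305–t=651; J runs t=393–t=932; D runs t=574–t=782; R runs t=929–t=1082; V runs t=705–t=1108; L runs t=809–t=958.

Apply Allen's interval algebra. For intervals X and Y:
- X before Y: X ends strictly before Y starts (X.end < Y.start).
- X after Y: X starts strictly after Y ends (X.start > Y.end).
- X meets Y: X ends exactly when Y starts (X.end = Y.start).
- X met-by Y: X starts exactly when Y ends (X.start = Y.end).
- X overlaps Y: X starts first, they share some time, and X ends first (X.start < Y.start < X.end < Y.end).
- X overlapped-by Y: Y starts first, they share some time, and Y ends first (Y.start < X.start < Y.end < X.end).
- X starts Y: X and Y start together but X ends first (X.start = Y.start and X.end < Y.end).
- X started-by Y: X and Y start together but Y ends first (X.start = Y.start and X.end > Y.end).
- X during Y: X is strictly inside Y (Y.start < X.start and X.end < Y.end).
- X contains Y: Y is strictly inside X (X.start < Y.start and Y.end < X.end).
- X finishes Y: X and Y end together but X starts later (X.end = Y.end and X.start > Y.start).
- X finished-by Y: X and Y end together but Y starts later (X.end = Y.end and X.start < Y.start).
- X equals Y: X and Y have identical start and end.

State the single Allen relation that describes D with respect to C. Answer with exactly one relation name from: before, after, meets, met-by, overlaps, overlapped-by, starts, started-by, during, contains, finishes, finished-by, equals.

after

D = [t=574, t=782]; C = [t=62, t=294].
Compare endpoints: D.start > C.start, D.start > C.end, D.end > C.start, D.end > C.end.
That pattern is 'after'.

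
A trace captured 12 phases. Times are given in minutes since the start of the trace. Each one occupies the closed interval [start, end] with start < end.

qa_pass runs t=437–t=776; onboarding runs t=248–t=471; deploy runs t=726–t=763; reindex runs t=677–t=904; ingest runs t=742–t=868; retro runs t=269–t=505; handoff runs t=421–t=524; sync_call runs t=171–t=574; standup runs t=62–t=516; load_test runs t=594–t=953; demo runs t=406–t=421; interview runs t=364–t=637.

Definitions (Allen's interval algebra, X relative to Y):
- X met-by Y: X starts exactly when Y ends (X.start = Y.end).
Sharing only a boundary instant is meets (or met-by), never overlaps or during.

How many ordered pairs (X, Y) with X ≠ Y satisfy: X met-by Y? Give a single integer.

1

Checking all 132 ordered pairs for relation 'met-by'; matching pairs in alphabetical order:
(handoff, demo): handoff met-by demo ✓
Count: 1.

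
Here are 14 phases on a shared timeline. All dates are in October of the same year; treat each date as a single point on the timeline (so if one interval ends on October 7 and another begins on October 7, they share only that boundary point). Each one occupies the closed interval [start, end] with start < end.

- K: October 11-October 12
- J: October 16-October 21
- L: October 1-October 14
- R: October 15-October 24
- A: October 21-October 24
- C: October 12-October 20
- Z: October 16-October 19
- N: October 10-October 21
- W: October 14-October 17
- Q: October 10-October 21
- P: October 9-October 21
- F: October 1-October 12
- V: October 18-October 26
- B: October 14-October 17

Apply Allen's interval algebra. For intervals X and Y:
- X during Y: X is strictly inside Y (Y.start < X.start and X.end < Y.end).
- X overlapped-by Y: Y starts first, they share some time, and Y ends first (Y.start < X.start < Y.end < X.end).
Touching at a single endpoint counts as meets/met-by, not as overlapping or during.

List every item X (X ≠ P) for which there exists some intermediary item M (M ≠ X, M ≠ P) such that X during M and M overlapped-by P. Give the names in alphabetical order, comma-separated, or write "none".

A, J, Z

Target P = [October 9, October 21].
Intermediaries M with M overlapped-by P: R, V.
Via R — items with X during R: J, Z.
Via V — items with X during V: A.
Union: A, J, Z.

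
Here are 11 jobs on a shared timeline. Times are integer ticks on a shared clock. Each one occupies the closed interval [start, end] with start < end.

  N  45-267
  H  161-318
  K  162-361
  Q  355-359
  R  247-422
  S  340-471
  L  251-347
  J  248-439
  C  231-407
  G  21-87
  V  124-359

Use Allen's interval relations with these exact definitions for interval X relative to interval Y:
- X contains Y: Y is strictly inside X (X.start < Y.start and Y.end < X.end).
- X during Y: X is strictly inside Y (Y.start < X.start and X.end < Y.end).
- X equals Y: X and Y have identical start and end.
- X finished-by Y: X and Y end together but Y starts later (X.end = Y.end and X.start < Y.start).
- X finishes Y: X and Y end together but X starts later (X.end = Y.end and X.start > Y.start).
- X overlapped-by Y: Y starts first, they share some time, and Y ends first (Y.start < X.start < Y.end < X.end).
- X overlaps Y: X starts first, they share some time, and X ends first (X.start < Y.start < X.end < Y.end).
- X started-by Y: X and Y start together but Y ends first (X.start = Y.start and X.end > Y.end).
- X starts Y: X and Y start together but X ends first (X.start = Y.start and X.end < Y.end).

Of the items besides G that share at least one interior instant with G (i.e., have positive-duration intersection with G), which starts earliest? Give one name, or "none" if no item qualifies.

N

Target G = [21, 87].
C [231, 407] → after → excluded.
H [161, 318] → after → excluded.
J [248, 439] → after → excluded.
K [162, 361] → after → excluded.
L [251, 347] → after → excluded.
N [45, 267] → overlapped-by → candidate.
Q [355, 359] → after → excluded.
R [247, 422] → after → excluded.
S [340, 471] → after → excluded.
V [124, 359] → after → excluded.
Among candidates, earliest start is 45 → N.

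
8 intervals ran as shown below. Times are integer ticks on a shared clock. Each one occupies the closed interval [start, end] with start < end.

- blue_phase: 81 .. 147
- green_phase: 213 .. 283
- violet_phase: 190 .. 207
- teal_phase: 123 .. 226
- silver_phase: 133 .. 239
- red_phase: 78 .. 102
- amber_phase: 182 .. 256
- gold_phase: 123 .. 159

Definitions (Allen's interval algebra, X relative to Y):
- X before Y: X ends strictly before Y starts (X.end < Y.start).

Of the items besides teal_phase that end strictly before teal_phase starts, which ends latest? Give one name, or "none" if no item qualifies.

Target teal_phase = [123, 226].
amber_phase [182, 256] → overlapped-by → excluded.
blue_phase [81, 147] → overlaps → excluded.
gold_phase [123, 159] → starts → excluded.
green_phase [213, 283] → overlapped-by → excluded.
red_phase [78, 102] → before → candidate.
silver_phase [133, 239] → overlapped-by → excluded.
violet_phase [190, 207] → during → excluded.
Among candidates, latest end is 102 → red_phase.

red_phase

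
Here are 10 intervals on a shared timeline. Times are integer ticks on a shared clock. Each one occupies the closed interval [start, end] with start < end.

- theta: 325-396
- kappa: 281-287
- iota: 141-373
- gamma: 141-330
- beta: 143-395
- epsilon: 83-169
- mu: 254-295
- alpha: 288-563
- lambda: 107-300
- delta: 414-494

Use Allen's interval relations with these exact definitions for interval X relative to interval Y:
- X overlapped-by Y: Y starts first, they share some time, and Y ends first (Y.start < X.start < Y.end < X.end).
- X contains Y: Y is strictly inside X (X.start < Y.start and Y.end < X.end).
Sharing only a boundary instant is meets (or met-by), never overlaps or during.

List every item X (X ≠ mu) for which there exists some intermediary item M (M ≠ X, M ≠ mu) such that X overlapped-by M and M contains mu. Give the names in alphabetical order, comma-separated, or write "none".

Target mu = [254, 295].
Intermediaries M with M contains mu: beta, gamma, iota, lambda.
Via beta — items with X overlapped-by beta: alpha, theta.
Via gamma — items with X overlapped-by gamma: alpha, beta, theta.
Via iota — items with X overlapped-by iota: alpha, beta, theta.
Via lambda — items with X overlapped-by lambda: alpha, beta, gamma, iota.
Union: alpha, beta, gamma, iota, theta.

alpha, beta, gamma, iota, theta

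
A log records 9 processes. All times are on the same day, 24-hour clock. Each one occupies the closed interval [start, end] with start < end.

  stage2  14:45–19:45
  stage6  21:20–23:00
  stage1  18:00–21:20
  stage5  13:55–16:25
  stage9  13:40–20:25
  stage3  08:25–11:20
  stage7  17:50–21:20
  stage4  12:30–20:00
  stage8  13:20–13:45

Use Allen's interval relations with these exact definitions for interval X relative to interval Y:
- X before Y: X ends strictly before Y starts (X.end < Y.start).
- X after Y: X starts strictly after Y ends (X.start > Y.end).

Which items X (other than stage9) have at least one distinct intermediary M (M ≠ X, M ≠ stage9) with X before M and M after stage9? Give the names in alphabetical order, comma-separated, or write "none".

stage2, stage3, stage4, stage5, stage8

Target stage9 = [13:40, 20:25].
Intermediaries M with M after stage9: stage6.
Via stage6 — items with X before stage6: stage2, stage3, stage4, stage5, stage8.
Union: stage2, stage3, stage4, stage5, stage8.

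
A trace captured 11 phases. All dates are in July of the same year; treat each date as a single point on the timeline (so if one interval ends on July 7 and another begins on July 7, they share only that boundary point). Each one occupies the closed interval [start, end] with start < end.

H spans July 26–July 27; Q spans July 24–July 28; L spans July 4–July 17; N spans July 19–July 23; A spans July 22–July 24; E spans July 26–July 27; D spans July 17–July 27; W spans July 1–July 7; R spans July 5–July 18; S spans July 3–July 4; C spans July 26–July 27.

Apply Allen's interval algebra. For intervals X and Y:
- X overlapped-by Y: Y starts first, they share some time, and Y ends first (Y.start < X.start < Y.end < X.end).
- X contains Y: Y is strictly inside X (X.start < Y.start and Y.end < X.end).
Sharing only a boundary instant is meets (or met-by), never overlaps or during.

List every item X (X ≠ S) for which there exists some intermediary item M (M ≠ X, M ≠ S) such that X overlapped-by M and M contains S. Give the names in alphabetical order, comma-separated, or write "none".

L, R

Target S = [July 3, July 4].
Intermediaries M with M contains S: W.
Via W — items with X overlapped-by W: L, R.
Union: L, R.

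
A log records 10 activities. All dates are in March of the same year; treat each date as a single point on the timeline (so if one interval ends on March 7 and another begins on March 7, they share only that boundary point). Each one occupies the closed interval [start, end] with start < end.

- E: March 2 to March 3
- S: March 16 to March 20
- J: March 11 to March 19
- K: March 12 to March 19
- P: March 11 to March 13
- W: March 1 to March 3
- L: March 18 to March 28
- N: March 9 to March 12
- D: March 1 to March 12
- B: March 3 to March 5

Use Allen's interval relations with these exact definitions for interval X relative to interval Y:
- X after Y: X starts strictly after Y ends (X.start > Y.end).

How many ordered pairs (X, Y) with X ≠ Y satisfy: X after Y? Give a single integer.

Checking all 90 ordered pairs for relation 'after'; matching pairs in alphabetical order:
(J, B): J after B ✓
(J, E): J after E ✓
(J, W): J after W ✓
(K, B): K after B ✓
(K, E): K after E ✓
(K, W): K after W ✓
(L, B): L after B ✓
(L, D): L after D ✓
(L, E): L after E ✓
(L, N): L after N ✓
(L, P): L after P ✓
(L, W): L after W ✓
(N, B): N after B ✓
(N, E): N after E ✓
(N, W): N after W ✓
(P, B): P after B ✓
(P, E): P after E ✓
(P, W): P after W ✓
(S, B): S after B ✓
(S, D): S after D ✓
(S, E): S after E ✓
(S, N): S after N ✓
(S, P): S after P ✓
(S, W): S after W ✓
Count: 24.

24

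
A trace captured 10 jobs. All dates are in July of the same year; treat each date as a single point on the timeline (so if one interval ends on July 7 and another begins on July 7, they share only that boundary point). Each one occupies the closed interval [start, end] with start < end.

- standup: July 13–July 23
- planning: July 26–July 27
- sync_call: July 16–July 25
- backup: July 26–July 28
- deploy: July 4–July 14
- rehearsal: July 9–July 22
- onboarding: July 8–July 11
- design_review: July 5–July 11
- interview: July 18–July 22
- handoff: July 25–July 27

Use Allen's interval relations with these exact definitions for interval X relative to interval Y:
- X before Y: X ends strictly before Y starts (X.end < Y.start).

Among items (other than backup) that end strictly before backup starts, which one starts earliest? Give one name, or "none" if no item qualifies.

deploy

Target backup = [July 26, July 28].
deploy [July 4, July 14] → before → candidate.
design_review [July 5, July 11] → before → candidate.
handoff [July 25, July 27] → overlaps → excluded.
interview [July 18, July 22] → before → candidate.
onboarding [July 8, July 11] → before → candidate.
planning [July 26, July 27] → starts → excluded.
rehearsal [July 9, July 22] → before → candidate.
standup [July 13, July 23] → before → candidate.
sync_call [July 16, July 25] → before → candidate.
Among candidates, earliest start is July 4 → deploy.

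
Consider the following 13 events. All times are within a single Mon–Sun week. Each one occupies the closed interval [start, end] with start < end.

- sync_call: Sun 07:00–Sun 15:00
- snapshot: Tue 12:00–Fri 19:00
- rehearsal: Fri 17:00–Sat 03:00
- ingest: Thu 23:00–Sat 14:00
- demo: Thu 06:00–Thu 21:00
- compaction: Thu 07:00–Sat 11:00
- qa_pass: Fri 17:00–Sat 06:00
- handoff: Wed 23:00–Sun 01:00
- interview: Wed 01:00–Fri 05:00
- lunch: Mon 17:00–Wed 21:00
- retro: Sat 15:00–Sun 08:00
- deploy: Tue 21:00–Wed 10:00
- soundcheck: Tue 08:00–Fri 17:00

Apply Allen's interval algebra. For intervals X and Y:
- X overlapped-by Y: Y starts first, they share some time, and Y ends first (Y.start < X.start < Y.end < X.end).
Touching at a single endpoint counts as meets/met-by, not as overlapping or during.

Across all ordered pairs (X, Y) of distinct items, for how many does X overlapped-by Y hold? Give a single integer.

Checking all 156 ordered pairs for relation 'overlapped-by'; matching pairs in alphabetical order:
(compaction, demo): compaction overlapped-by demo ✓
(compaction, interview): compaction overlapped-by interview ✓
(compaction, snapshot): compaction overlapped-by snapshot ✓
(compaction, soundcheck): compaction overlapped-by soundcheck ✓
(handoff, interview): handoff overlapped-by interview ✓
(handoff, snapshot): handoff overlapped-by snapshot ✓
(handoff, soundcheck): handoff overlapped-by soundcheck ✓
(ingest, compaction): ingest overlapped-by compaction ✓
(ingest, interview): ingest overlapped-by interview ✓
(ingest, snapshot): ingest overlapped-by snapshot ✓
(ingest, soundcheck): ingest overlapped-by soundcheck ✓
(interview, deploy): interview overlapped-by deploy ✓
(interview, lunch): interview overlapped-by lunch ✓
(qa_pass, snapshot): qa_pass overlapped-by snapshot ✓
(rehearsal, snapshot): rehearsal overlapped-by snapshot ✓
(retro, handoff): retro overlapped-by handoff ✓
(snapshot, lunch): snapshot overlapped-by lunch ✓
(snapshot, soundcheck): snapshot overlapped-by soundcheck ✓
(soundcheck, lunch): soundcheck overlapped-by lunch ✓
(sync_call, retro): sync_call overlapped-by retro ✓
Count: 20.

20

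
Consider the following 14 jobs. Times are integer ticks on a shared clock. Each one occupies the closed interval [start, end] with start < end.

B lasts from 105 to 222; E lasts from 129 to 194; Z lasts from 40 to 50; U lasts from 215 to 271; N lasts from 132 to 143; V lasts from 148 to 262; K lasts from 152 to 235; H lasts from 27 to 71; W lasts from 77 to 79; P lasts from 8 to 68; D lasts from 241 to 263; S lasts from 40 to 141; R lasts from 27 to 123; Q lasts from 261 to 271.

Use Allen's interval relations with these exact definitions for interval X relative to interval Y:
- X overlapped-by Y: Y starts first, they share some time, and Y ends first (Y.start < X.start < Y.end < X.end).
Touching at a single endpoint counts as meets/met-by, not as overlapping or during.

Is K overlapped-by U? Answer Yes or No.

K = [152, 235], U = [215, 271].
Actual relation of K to U: overlaps.
Asked whether 'overlapped-by' holds → No.

No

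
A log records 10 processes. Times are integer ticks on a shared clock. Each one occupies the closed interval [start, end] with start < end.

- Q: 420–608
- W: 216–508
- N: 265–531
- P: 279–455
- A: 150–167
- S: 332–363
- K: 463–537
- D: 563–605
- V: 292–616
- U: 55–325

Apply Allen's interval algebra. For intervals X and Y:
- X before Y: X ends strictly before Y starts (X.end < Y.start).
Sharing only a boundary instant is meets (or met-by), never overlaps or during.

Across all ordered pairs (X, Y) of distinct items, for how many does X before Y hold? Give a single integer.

Checking all 90 ordered pairs for relation 'before'; matching pairs in alphabetical order:
(A, D): A before D ✓
(A, K): A before K ✓
(A, N): A before N ✓
(A, P): A before P ✓
(A, Q): A before Q ✓
(A, S): A before S ✓
(A, V): A before V ✓
(A, W): A before W ✓
(K, D): K before D ✓
(N, D): N before D ✓
(P, D): P before D ✓
(P, K): P before K ✓
(S, D): S before D ✓
(S, K): S before K ✓
(S, Q): S before Q ✓
(U, D): U before D ✓
(U, K): U before K ✓
(U, Q): U before Q ✓
(U, S): U before S ✓
(W, D): W before D ✓
Count: 20.

20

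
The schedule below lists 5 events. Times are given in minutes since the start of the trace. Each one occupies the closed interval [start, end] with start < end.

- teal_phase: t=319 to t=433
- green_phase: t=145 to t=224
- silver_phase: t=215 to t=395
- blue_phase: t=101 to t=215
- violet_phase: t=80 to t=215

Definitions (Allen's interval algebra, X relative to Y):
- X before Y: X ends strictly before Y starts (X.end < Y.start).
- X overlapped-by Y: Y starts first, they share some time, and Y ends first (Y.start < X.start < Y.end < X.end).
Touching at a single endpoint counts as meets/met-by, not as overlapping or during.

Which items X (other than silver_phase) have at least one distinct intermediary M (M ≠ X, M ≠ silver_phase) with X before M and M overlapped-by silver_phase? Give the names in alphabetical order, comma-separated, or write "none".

blue_phase, green_phase, violet_phase

Target silver_phase = [t=215, t=395].
Intermediaries M with M overlapped-by silver_phase: teal_phase.
Via teal_phase — items with X before teal_phase: blue_phase, green_phase, violet_phase.
Union: blue_phase, green_phase, violet_phase.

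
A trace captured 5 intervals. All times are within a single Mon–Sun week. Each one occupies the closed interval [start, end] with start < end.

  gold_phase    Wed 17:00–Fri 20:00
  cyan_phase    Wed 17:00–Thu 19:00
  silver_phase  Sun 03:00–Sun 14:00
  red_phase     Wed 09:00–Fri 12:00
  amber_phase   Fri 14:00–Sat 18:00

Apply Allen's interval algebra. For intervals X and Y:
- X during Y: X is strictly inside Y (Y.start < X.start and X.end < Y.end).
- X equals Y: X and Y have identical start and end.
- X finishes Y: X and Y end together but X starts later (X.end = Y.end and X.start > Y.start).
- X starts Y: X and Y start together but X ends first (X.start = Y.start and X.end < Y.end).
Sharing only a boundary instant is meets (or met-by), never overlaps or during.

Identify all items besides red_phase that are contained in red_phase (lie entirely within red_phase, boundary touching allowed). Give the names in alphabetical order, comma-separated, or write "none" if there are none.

Target red_phase = [Wed 09:00, Fri 12:00].
amber_phase [Fri 14:00, Sat 18:00] → after → no.
cyan_phase [Wed 17:00, Thu 19:00] → during → yes.
gold_phase [Wed 17:00, Fri 20:00] → overlapped-by → no.
silver_phase [Sun 03:00, Sun 14:00] → after → no.
Result: cyan_phase.

cyan_phase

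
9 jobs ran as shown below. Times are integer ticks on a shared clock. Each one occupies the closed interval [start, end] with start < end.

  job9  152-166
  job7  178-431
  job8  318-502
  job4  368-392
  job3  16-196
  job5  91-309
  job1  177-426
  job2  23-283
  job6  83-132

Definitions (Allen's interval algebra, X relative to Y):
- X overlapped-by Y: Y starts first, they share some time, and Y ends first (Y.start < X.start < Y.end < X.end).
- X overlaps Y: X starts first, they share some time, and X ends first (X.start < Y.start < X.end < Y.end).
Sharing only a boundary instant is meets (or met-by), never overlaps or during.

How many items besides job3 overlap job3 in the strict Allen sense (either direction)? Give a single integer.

Target job3 = [16, 196].
job1 [177, 426] → overlapped-by → counts.
job2 [23, 283] → overlapped-by → counts.
job4 [368, 392] → after → no.
job5 [91, 309] → overlapped-by → counts.
job6 [83, 132] → during → no.
job7 [178, 431] → overlapped-by → counts.
job8 [318, 502] → after → no.
job9 [152, 166] → during → no.
Total: 4.

4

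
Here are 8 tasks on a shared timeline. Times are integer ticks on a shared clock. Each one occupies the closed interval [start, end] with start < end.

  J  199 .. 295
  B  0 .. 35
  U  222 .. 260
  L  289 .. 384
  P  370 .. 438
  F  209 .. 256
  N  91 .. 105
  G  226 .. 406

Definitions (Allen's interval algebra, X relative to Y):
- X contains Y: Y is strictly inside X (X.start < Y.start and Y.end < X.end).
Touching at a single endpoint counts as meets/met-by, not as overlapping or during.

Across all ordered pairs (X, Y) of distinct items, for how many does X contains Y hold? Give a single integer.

Checking all 56 ordered pairs for relation 'contains'; matching pairs in alphabetical order:
(G, L): G contains L ✓
(J, F): J contains F ✓
(J, U): J contains U ✓
Count: 3.

3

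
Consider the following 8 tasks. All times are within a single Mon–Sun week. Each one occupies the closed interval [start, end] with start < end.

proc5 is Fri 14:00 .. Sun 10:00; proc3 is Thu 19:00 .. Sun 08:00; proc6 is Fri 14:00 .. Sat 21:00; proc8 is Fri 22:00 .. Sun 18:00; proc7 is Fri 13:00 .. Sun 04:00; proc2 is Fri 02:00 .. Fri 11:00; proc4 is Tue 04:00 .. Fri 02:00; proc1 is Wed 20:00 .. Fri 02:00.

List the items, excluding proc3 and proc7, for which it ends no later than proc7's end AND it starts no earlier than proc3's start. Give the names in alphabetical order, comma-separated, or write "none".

Conditions: its end is no later than proc7's end (X.end <= Sun 04:00) AND its start is no earlier than proc3's start (X.start >= Thu 19:00).
proc1: end Fri 02:00 <= Sun 04:00? ✓; start Wed 20:00 >= Thu 19:00? ✗ → no.
proc2: end Fri 11:00 <= Sun 04:00? ✓; start Fri 02:00 >= Thu 19:00? ✓ → yes.
proc4: end Fri 02:00 <= Sun 04:00? ✓; start Tue 04:00 >= Thu 19:00? ✗ → no.
proc5: end Sun 10:00 <= Sun 04:00? ✗; start Fri 14:00 >= Thu 19:00? ✓ → no.
proc6: end Sat 21:00 <= Sun 04:00? ✓; start Fri 14:00 >= Thu 19:00? ✓ → yes.
proc8: end Sun 18:00 <= Sun 04:00? ✗; start Fri 22:00 >= Thu 19:00? ✓ → no.
Result: proc2, proc6.

proc2, proc6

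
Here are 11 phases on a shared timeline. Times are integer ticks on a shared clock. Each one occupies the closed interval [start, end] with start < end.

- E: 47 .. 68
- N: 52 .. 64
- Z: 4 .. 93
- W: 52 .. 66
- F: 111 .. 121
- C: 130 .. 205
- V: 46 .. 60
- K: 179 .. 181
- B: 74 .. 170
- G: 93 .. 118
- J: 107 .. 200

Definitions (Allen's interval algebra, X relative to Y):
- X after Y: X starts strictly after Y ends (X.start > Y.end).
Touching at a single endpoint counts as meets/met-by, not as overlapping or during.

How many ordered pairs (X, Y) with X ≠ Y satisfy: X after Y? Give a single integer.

33

Checking all 110 ordered pairs for relation 'after'; matching pairs in alphabetical order:
(B, E): B after E ✓
(B, N): B after N ✓
(B, V): B after V ✓
(B, W): B after W ✓
(C, E): C after E ✓
(C, F): C after F ✓
(C, G): C after G ✓
(C, N): C after N ✓
(C, V): C after V ✓
(C, W): C after W ✓
(C, Z): C after Z ✓
(F, E): F after E ✓
(F, N): F after N ✓
(F, V): F after V ✓
(F, W): F after W ✓
(F, Z): F after Z ✓
(G, E): G after E ✓
(G, N): G after N ✓
(G, V): G after V ✓
(G, W): G after W ✓
(J, E): J after E ✓
(J, N): J after N ✓
(J, V): J after V ✓
(J, W): J after W ✓
... plus 9 further pairs not listed.
Count: 33.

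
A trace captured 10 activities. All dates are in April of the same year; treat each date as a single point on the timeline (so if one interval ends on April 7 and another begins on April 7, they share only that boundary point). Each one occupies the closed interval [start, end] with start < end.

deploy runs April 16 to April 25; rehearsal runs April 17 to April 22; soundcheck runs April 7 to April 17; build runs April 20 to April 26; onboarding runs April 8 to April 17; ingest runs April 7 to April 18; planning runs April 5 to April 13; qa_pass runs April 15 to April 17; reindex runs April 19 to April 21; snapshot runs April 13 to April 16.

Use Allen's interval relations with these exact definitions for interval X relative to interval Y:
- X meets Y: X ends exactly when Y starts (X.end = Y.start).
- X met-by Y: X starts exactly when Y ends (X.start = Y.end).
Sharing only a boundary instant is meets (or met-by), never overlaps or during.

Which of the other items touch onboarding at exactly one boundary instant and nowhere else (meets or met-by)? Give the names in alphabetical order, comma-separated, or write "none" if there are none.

Target onboarding = [April 8, April 17].
build [April 20, April 26] → after → no.
deploy [April 16, April 25] → overlapped-by → no.
ingest [April 7, April 18] → contains → no.
planning [April 5, April 13] → overlaps → no.
qa_pass [April 15, April 17] → finishes → no.
rehearsal [April 17, April 22] → met-by → yes.
reindex [April 19, April 21] → after → no.
snapshot [April 13, April 16] → during → no.
soundcheck [April 7, April 17] → finished-by → no.
Result: rehearsal.

rehearsal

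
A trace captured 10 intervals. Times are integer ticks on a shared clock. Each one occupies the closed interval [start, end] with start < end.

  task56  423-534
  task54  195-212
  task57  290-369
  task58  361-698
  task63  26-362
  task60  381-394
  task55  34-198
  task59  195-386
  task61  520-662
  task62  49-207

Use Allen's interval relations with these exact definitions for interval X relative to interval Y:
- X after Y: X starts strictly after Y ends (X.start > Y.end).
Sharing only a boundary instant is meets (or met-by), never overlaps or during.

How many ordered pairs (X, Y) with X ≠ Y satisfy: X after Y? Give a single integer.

25

Checking all 90 ordered pairs for relation 'after'; matching pairs in alphabetical order:
(task56, task54): task56 after task54 ✓
(task56, task55): task56 after task55 ✓
(task56, task57): task56 after task57 ✓
(task56, task59): task56 after task59 ✓
(task56, task60): task56 after task60 ✓
(task56, task62): task56 after task62 ✓
(task56, task63): task56 after task63 ✓
(task57, task54): task57 after task54 ✓
(task57, task55): task57 after task55 ✓
(task57, task62): task57 after task62 ✓
(task58, task54): task58 after task54 ✓
(task58, task55): task58 after task55 ✓
(task58, task62): task58 after task62 ✓
(task60, task54): task60 after task54 ✓
(task60, task55): task60 after task55 ✓
(task60, task57): task60 after task57 ✓
(task60, task62): task60 after task62 ✓
(task60, task63): task60 after task63 ✓
(task61, task54): task61 after task54 ✓
(task61, task55): task61 after task55 ✓
(task61, task57): task61 after task57 ✓
(task61, task59): task61 after task59 ✓
(task61, task60): task61 after task60 ✓
(task61, task62): task61 after task62 ✓
... plus 1 further pairs not listed.
Count: 25.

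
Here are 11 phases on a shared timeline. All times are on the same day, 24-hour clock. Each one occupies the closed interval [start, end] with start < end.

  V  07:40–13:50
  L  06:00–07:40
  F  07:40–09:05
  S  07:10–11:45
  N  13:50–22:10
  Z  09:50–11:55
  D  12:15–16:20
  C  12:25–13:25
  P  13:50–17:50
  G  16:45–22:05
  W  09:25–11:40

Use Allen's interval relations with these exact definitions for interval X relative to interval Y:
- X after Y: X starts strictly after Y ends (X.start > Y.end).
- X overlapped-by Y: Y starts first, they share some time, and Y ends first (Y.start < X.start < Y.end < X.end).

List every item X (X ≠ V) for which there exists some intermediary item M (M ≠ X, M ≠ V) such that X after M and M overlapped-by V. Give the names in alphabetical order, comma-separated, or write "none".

Target V = [07:40, 13:50].
Intermediaries M with M overlapped-by V: D.
Via D — items with X after D: G.
Union: G.

G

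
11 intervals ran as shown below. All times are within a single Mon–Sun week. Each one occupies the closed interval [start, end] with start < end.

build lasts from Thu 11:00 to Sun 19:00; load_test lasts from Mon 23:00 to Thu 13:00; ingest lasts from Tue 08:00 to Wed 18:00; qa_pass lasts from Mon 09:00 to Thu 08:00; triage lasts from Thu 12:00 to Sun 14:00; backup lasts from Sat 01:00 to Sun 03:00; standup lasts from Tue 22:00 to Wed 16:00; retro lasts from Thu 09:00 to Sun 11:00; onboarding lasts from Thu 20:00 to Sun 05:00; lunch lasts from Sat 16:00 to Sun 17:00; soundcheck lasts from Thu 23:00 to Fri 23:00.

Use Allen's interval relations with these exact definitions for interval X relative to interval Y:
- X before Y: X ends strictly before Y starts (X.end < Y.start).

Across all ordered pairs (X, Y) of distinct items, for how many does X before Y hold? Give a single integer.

27

Checking all 110 ordered pairs for relation 'before'; matching pairs in alphabetical order:
(ingest, backup): ingest before backup ✓
(ingest, build): ingest before build ✓
(ingest, lunch): ingest before lunch ✓
(ingest, onboarding): ingest before onboarding ✓
(ingest, retro): ingest before retro ✓
(ingest, soundcheck): ingest before soundcheck ✓
(ingest, triage): ingest before triage ✓
(load_test, backup): load_test before backup ✓
(load_test, lunch): load_test before lunch ✓
(load_test, onboarding): load_test before onboarding ✓
(load_test, soundcheck): load_test before soundcheck ✓
(qa_pass, backup): qa_pass before backup ✓
(qa_pass, build): qa_pass before build ✓
(qa_pass, lunch): qa_pass before lunch ✓
(qa_pass, onboarding): qa_pass before onboarding ✓
(qa_pass, retro): qa_pass before retro ✓
(qa_pass, soundcheck): qa_pass before soundcheck ✓
(qa_pass, triage): qa_pass before triage ✓
(soundcheck, backup): soundcheck before backup ✓
(soundcheck, lunch): soundcheck before lunch ✓
(standup, backup): standup before backup ✓
(standup, build): standup before build ✓
(standup, lunch): standup before lunch ✓
(standup, onboarding): standup before onboarding ✓
... plus 3 further pairs not listed.
Count: 27.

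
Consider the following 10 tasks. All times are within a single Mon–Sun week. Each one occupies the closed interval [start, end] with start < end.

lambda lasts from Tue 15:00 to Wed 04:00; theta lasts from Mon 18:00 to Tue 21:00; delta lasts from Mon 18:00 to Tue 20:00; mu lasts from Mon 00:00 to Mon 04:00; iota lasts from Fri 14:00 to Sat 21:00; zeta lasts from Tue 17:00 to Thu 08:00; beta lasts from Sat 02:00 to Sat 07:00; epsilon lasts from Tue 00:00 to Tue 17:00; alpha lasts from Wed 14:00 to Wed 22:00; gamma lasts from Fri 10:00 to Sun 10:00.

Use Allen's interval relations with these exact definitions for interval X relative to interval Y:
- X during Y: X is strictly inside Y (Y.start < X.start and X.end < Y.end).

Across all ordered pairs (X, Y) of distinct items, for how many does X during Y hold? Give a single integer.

Checking all 90 ordered pairs for relation 'during'; matching pairs in alphabetical order:
(alpha, zeta): alpha during zeta ✓
(beta, gamma): beta during gamma ✓
(beta, iota): beta during iota ✓
(epsilon, delta): epsilon during delta ✓
(epsilon, theta): epsilon during theta ✓
(iota, gamma): iota during gamma ✓
Count: 6.

6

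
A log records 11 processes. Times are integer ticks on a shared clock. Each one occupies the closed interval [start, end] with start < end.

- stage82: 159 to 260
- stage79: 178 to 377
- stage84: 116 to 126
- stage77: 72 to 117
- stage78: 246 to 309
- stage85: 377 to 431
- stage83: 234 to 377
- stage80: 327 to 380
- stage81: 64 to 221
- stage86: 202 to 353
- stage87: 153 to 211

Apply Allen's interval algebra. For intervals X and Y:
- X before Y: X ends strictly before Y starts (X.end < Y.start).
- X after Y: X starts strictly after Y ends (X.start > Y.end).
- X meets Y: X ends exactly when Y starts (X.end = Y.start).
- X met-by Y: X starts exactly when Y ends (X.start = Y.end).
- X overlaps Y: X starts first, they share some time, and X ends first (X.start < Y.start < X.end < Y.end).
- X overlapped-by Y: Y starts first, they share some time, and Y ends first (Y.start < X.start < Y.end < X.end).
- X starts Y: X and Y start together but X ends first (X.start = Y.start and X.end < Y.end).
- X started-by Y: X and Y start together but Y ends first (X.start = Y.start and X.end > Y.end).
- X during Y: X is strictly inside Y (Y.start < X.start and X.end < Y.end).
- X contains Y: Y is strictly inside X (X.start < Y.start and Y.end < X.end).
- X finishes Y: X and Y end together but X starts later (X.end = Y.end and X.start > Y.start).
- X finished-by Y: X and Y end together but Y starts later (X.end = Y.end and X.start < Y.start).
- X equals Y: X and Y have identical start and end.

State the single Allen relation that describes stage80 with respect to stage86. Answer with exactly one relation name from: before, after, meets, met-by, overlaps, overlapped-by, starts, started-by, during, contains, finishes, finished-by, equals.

overlapped-by

stage80 = [327, 380]; stage86 = [202, 353].
Compare endpoints: stage80.start > stage86.start, stage80.start < stage86.end, stage80.end > stage86.start, stage80.end > stage86.end.
That pattern is 'overlapped-by'.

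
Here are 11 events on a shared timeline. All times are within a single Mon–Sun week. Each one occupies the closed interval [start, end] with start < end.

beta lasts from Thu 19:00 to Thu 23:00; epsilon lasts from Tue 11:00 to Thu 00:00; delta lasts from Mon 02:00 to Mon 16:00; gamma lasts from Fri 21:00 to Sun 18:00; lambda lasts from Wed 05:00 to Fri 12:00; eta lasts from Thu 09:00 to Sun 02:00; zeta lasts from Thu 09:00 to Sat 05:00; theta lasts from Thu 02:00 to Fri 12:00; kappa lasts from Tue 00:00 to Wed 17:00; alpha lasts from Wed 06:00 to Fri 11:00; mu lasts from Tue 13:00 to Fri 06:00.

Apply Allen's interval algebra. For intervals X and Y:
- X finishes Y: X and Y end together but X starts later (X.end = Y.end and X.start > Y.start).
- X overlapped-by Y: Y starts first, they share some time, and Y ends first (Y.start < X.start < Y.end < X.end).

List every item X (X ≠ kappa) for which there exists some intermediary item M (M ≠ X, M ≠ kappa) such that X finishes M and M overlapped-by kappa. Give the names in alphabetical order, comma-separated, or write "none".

theta

Target kappa = [Tue 00:00, Wed 17:00].
Intermediaries M with M overlapped-by kappa: alpha, epsilon, lambda, mu.
Via alpha — items with X finishes alpha: none.
Via epsilon — items with X finishes epsilon: none.
Via lambda — items with X finishes lambda: theta.
Via mu — items with X finishes mu: none.
Union: theta.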